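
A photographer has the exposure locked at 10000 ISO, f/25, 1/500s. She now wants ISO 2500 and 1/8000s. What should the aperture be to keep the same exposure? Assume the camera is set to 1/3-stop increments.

f/3.2

ISO: 10000 → 8000 → 6400 → 5000 → 4000 → 3200 → 2500 — 2 stops lower (darker).
Shutter speed: 1/500 → 1/640 → 1/800 → 1/1000 → 1/1250 → 1/1600 → 1/2000 → 1/2500 → 1/3200 → 1/4000 → 1/5000 → 1/6400 → 1/8000 — 4 stops shorter (darker).
Net change so far: 6 stops darker. Offset with the aperture: f/25 → f/22 → f/20 → f/18 → f/16 → f/14 → f/13 → f/11 → f/10 → f/9 → f/8 → f/7.1 → f/6.3 → f/5.6 → f/5 → f/4.5 → f/4 → f/3.5 → f/3.2.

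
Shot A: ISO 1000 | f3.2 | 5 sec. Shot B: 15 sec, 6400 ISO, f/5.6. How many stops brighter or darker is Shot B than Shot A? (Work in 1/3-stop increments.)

Aperture: f/3.2 → f/3.5 → f/4 → f/4.5 → f/5 → f/5.6 — 1 2/3 stops stopped down (darker).
Shutter speed: 5 → 6 → 8 → 10 → 13 → 15 — 1 2/3 stops slower (brighter).
ISO: 1000 → 1250 → 1600 → 2000 → 2500 → 3200 → 4000 → 5000 → 6400 — 2 2/3 stops higher (brighter).
Net: −1 2/3 +1 2/3 +2 2/3 = +2 2/3 stops.

2 2/3 stops brighter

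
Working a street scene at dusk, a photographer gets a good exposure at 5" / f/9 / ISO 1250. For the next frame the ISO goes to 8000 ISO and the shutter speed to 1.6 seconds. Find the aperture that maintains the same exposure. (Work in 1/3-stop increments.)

f/13

ISO: 1250 → 1600 → 2000 → 2500 → 3200 → 4000 → 5000 → 6400 → 8000 — 2 2/3 stops raised (brighter).
Shutter speed: 5 → 4 → 3.2 → 2.5 → 2 → 1.6 — 1 2/3 stops faster (darker).
Net change so far: 1 stop brighter. Offset with the aperture: f/9 → f/10 → f/11 → f/13.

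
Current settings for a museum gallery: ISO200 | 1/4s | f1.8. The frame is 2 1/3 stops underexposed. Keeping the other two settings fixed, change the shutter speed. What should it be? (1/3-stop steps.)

Underexposed by 2 1/3 stops → need 2 1/3 stops brighter.
Shutter speed: 1/4 → 0.3 → 0.4 → 0.5 → 0.6 → 0.8 → 1 → 1.3.

1.3 s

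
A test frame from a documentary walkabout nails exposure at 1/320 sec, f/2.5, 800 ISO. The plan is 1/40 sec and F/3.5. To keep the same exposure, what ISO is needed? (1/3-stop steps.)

Shutter speed: 1/320 → 1/250 → 1/200 → 1/160 → 1/125 → 1/100 → 1/80 → 1/60 → 1/50 → 1/40 — 3 stops slower (brighter).
Aperture: f/2.5 → f/2.8 → f/3.2 → f/3.5 — 1 stop narrower (darker).
Net change so far: 2 stops brighter. Offset with the ISO: 800 → 640 → 500 → 400 → 320 → 250 → 200.

ISO 200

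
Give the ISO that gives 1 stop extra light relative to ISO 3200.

ISO 6400

ISO: 3200 → 6400 — 1 stop raised (brighter).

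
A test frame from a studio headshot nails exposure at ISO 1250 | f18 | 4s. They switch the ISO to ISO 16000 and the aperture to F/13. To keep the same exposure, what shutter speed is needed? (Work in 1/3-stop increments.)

ISO: 1250 → 1600 → 2000 → 2500 → 3200 → 4000 → 5000 → 6400 → 8000 → 10000 → 12800 → 16000 — 3 2/3 stops raised (brighter).
Aperture: f/18 → f/16 → f/14 → f/13 — 1 stop opened up (brighter).
Net change so far: 4 2/3 stops brighter. Offset with the shutter speed: 4 → 3.2 → 2.5 → 2 → 1.6 → 1.3 → 1 → 0.8 → 0.6 → 0.5 → 0.4 → 0.3 → 1/4 → 1/5 → 1/6.

1/6s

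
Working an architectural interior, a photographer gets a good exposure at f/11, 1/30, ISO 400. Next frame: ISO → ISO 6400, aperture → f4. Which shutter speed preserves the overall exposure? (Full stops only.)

1/4000s

ISO: 400 → 800 → 1600 → 3200 → 6400 — 4 stops higher (brighter).
Aperture: f/11 → f/8 → f/5.6 → f/4 — 3 stops larger aperture (brighter).
Net change so far: 7 stops brighter. Offset with the shutter speed: 1/30 → 1/60 → 1/125 → 1/250 → 1/500 → 1/1000 → 1/2000 → 1/4000.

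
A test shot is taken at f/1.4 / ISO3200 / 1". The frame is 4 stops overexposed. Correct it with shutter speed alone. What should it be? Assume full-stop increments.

Overexposed by 4 stops → need 4 stops darker.
Shutter speed: 1 → 1/2 → 1/4 → 1/8 → 1/15.

1/15s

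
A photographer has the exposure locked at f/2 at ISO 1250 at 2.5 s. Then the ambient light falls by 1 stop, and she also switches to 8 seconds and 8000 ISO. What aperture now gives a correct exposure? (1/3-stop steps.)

f/6.3

Scene light: 1 stop darker.
Shutter speed: 2.5 → 3.2 → 4 → 5 → 6 → 8 — 1 2/3 stops longer (brighter).
ISO: 1250 → 1600 → 2000 → 2500 → 3200 → 4000 → 5000 → 6400 → 8000 — 2 2/3 stops raised (brighter).
Net so far: 3 1/3 stops brighter. Aperture: f/2 → f/2.2 → f/2.5 → f/2.8 → f/3.2 → f/3.5 → f/4 → f/4.5 → f/5 → f/5.6 → f/6.3.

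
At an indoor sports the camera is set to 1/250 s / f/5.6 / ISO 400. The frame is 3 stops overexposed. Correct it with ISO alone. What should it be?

Overexposed by 3 stops → need 3 stops darker.
ISO: 400 → 200 → 100 → 50.

ISO 50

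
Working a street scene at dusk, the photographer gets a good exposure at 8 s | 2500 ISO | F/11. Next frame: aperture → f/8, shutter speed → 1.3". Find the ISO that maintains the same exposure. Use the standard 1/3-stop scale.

ISO 8000

Aperture: f/11 → f/10 → f/9 → f/8 — 1 stop larger aperture (brighter).
Shutter speed: 8 → 6 → 5 → 4 → 3.2 → 2.5 → 2 → 1.6 → 1.3 — 2 2/3 stops faster (darker).
Net change so far: 1 2/3 stops darker. Offset with the ISO: 2500 → 3200 → 4000 → 5000 → 6400 → 8000.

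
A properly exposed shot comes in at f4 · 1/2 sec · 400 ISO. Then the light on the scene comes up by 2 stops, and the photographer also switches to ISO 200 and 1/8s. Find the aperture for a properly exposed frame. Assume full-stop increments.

f/2.8

Scene light: 2 stops brighter.
ISO: 400 → 200 — 1 stop lower (darker).
Shutter speed: 1/2 → 1/4 → 1/8 — 2 stops shorter (darker).
Net so far: 1 stop darker. Aperture: f/4 → f/2.8.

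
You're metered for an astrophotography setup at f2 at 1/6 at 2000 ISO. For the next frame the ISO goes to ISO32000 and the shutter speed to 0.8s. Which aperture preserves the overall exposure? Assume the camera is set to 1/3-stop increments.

ISO: 2000 → 2500 → 3200 → 4000 → 5000 → 6400 → 8000 → 10000 → 12800 → 16000 → 20000 → 25600 → 32000 — 4 stops raised (brighter).
Shutter speed: 1/6 → 1/5 → 1/4 → 0.3 → 0.4 → 0.5 → 0.6 → 0.8 — 2 1/3 stops slower (brighter).
Net change so far: 6 1/3 stops brighter. Offset with the aperture: f/2 → f/2.2 → f/2.5 → f/2.8 → f/3.2 → f/3.5 → f/4 → f/4.5 → f/5 → f/5.6 → f/6.3 → f/7.1 → f/8 → f/9 → f/10 → f/11 → f/13 → f/14 → f/16 → f/18.

f/18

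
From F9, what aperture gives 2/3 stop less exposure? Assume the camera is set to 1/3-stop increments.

Aperture: f/9 → f/10 → f/11 — 2/3 stop narrower (darker).

f/11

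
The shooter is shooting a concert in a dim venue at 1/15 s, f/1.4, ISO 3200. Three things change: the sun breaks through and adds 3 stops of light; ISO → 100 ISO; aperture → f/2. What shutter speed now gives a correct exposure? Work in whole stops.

1/2s

Scene light: 3 stops brighter.
ISO: 3200 → 1600 → 800 → 400 → 200 → 100 — 5 stops dropped (darker).
Aperture: f/1.4 → f/2 — 1 stop stopped down (darker).
Net so far: 3 stops darker. Shutter speed: 1/15 → 1/8 → 1/4 → 1/2.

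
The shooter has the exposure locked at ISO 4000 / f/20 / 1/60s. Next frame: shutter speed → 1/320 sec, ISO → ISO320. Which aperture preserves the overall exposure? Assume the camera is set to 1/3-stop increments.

f/2.5

Shutter speed: 1/60 → 1/80 → 1/100 → 1/125 → 1/160 → 1/200 → 1/250 → 1/320 — 2 1/3 stops faster (darker).
ISO: 4000 → 3200 → 2500 → 2000 → 1600 → 1250 → 1000 → 800 → 640 → 500 → 400 → 320 — 3 2/3 stops lower (darker).
Net change so far: 6 stops darker. Offset with the aperture: f/20 → f/18 → f/16 → f/14 → f/13 → f/11 → f/10 → f/9 → f/8 → f/7.1 → f/6.3 → f/5.6 → f/5 → f/4.5 → f/4 → f/3.5 → f/3.2 → f/2.8 → f/2.5.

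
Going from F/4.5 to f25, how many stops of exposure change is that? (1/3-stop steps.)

f/4.5 → f/5 → f/5.6 → f/6.3 → f/7.1 → f/8 → f/9 → f/10 → f/11 → f/13 → f/14 → f/16 → f/18 → f/20 → f/22 → f/25 — count the steps: 15 third-stops = 5 stops.

5 stops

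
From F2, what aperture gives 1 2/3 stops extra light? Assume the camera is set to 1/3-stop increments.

f/1.1

Aperture: f/2 → f/1.8 → f/1.6 → f/1.4 → f/1.2 → f/1.1 — 1 2/3 stops wider (brighter).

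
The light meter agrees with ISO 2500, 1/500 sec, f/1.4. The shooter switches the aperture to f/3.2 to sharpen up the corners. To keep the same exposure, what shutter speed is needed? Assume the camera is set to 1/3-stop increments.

1/100s

Aperture: f/1.4 → f/1.6 → f/1.8 → f/2 → f/2.2 → f/2.5 → f/2.8 → f/3.2 — 2 1/3 stops narrower (darker).
Need 2 1/3 stops brighter from the shutter speed: 1/500 → 1/400 → 1/320 → 1/250 → 1/200 → 1/160 → 1/125 → 1/100.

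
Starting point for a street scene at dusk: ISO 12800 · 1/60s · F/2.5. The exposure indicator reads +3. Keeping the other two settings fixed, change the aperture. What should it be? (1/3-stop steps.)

f/7.1

Overexposed by 3 stops → need 3 stops darker.
Aperture: f/2.5 → f/2.8 → f/3.2 → f/3.5 → f/4 → f/4.5 → f/5 → f/5.6 → f/6.3 → f/7.1.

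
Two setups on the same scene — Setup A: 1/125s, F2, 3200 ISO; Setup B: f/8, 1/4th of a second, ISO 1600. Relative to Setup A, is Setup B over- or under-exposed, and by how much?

same exposure (0 stops)

Aperture: f/2 → f/2.8 → f/4 → f/5.6 → f/8 — 4 stops stopped down (darker).
Shutter speed: 1/125 → 1/60 → 1/30 → 1/15 → 1/8 → 1/4 — 5 stops longer (brighter).
ISO: 3200 → 1600 — 1 stop lower (darker).
Net: −4 +5 −1 = 0 stops.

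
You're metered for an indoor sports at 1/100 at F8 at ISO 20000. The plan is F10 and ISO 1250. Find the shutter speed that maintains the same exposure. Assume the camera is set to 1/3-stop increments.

1/4s

Aperture: f/8 → f/9 → f/10 — 2/3 stop stopped down (darker).
ISO: 20000 → 16000 → 12800 → 10000 → 8000 → 6400 → 5000 → 4000 → 3200 → 2500 → 2000 → 1600 → 1250 — 4 stops lower (darker).
Net change so far: 4 2/3 stops darker. Offset with the shutter speed: 1/100 → 1/80 → 1/60 → 1/50 → 1/40 → 1/30 → 1/25 → 1/20 → 1/15 → 1/13 → 1/10 → 1/8 → 1/6 → 1/5 → 1/4.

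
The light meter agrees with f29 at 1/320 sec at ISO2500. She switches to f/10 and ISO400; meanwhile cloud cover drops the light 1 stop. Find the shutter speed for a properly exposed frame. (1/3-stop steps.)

Scene light: 1 stop darker.
Aperture: f/29 → f/25 → f/22 → f/20 → f/18 → f/16 → f/14 → f/13 → f/11 → f/10 — 3 stops opened up (brighter).
ISO: 2500 → 2000 → 1600 → 1250 → 1000 → 800 → 640 → 500 → 400 — 2 2/3 stops dropped (darker).
Net so far: 2/3 stop darker. Shutter speed: 1/320 → 1/250 → 1/200.

1/200s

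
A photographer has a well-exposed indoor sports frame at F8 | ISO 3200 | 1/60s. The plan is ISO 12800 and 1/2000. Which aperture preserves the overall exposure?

f/2.8

ISO: 3200 → 6400 → 12800 — 2 stops raised (brighter).
Shutter speed: 1/60 → 1/125 → 1/250 → 1/500 → 1/1000 → 1/2000 — 5 stops faster (darker).
Net change so far: 3 stops darker. Offset with the aperture: f/8 → f/5.6 → f/4 → f/2.8.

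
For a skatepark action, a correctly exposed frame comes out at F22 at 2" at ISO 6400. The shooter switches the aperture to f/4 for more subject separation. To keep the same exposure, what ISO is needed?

Aperture: f/22 → f/16 → f/11 → f/8 → f/5.6 → f/4 — 5 stops wider (brighter).
Need 5 stops darker from the ISO: 6400 → 3200 → 1600 → 800 → 400 → 200.

ISO 200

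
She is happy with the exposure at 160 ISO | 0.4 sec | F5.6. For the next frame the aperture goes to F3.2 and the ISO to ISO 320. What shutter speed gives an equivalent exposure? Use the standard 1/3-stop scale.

1/15s

Aperture: f/5.6 → f/5 → f/4.5 → f/4 → f/3.5 → f/3.2 — 1 2/3 stops opened up (brighter).
ISO: 160 → 200 → 250 → 320 — 1 stop raised (brighter).
Net change so far: 2 2/3 stops brighter. Offset with the shutter speed: 0.4 → 0.3 → 1/4 → 1/5 → 1/6 → 1/8 → 1/10 → 1/13 → 1/15.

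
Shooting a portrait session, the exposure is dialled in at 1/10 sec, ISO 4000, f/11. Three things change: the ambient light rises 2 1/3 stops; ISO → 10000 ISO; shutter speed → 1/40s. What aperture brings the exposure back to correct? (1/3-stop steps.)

Scene light: 2 1/3 stops brighter.
ISO: 4000 → 5000 → 6400 → 8000 → 10000 — 1 1/3 stops higher (brighter).
Shutter speed: 1/10 → 1/13 → 1/15 → 1/20 → 1/25 → 1/30 → 1/40 — 2 stops faster (darker).
Net so far: 1 2/3 stops brighter. Aperture: f/11 → f/13 → f/14 → f/16 → f/18 → f/20.

f/20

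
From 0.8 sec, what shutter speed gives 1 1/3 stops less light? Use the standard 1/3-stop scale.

Shutter speed: 0.8 → 0.6 → 0.5 → 0.4 → 0.3 — 1 1/3 stops shorter (darker).

0.3 s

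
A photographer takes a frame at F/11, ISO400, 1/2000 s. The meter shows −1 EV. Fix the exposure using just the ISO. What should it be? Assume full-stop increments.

Underexposed by 1 stop → need 1 stop brighter.
ISO: 400 → 800.

ISO 800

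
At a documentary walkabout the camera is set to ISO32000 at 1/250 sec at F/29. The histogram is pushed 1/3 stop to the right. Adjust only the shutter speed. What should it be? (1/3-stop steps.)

Overexposed by 1/3 stop → need 1/3 stop darker.
Shutter speed: 1/250 → 1/320.

1/320s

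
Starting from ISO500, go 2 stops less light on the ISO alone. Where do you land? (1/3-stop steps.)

ISO: 500 → 400 → 320 → 250 → 200 → 160 → 125 — 2 stops lower (darker).

ISO 125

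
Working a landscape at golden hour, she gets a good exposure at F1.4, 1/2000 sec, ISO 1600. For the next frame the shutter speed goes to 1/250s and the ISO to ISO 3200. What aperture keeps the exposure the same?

Shutter speed: 1/2000 → 1/1000 → 1/500 → 1/250 — 3 stops longer (brighter).
ISO: 1600 → 3200 — 1 stop raised (brighter).
Net change so far: 4 stops brighter. Offset with the aperture: f/1.4 → f/2 → f/2.8 → f/4 → f/5.6.

f/5.6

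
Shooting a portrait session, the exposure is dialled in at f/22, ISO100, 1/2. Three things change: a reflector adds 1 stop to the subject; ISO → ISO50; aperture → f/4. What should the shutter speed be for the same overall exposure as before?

Scene light: 1 stop brighter.
ISO: 100 → 50 — 1 stop dropped (darker).
Aperture: f/22 → f/16 → f/11 → f/8 → f/5.6 → f/4 — 5 stops larger aperture (brighter).
Net so far: 5 stops brighter. Shutter speed: 1/2 → 1/4 → 1/8 → 1/15 → 1/30 → 1/60.

1/60s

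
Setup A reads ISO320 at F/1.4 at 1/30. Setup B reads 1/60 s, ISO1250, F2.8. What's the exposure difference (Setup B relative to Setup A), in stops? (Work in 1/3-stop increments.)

Aperture: f/1.4 → f/1.6 → f/1.8 → f/2 → f/2.2 → f/2.5 → f/2.8 — 2 stops narrower (darker).
Shutter speed: 1/30 → 1/40 → 1/50 → 1/60 — 1 stop shorter (darker).
ISO: 320 → 400 → 500 → 640 → 800 → 1000 → 1250 — 2 stops raised (brighter).
Net: −2 −1 +2 = −1 stop.

1 stop darker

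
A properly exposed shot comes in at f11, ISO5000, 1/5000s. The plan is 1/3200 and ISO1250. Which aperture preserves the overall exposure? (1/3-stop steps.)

f/7.1

Shutter speed: 1/5000 → 1/4000 → 1/3200 — 2/3 stop slower (brighter).
ISO: 5000 → 4000 → 3200 → 2500 → 2000 → 1600 → 1250 — 2 stops dropped (darker).
Net change so far: 1 1/3 stops darker. Offset with the aperture: f/11 → f/10 → f/9 → f/8 → f/7.1.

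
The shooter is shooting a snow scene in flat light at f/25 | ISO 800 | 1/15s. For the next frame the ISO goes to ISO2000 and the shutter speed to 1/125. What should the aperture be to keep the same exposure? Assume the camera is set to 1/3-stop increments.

ISO: 800 → 1000 → 1250 → 1600 → 2000 — 1 1/3 stops raised (brighter).
Shutter speed: 1/15 → 1/20 → 1/25 → 1/30 → 1/40 → 1/50 → 1/60 → 1/80 → 1/100 → 1/125 — 3 stops shorter (darker).
Net change so far: 1 2/3 stops darker. Offset with the aperture: f/25 → f/22 → f/20 → f/18 → f/16 → f/14.

f/14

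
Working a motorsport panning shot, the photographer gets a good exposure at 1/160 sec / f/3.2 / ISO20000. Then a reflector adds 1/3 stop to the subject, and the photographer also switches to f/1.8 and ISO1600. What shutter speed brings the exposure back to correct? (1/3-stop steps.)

Scene light: 1/3 stop brighter.
Aperture: f/3.2 → f/2.8 → f/2.5 → f/2.2 → f/2 → f/1.8 — 1 2/3 stops wider (brighter).
ISO: 20000 → 16000 → 12800 → 10000 → 8000 → 6400 → 5000 → 4000 → 3200 → 2500 → 2000 → 1600 — 3 2/3 stops lower (darker).
Net so far: 1 2/3 stops darker. Shutter speed: 1/160 → 1/125 → 1/100 → 1/80 → 1/60 → 1/50.

1/50s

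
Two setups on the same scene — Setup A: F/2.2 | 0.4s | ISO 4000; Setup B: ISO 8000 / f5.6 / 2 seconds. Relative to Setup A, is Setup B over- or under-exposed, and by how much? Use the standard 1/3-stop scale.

2/3 stop brighter

Aperture: f/2.2 → f/2.5 → f/2.8 → f/3.2 → f/3.5 → f/4 → f/4.5 → f/5 → f/5.6 — 2 2/3 stops stopped down (darker).
Shutter speed: 0.4 → 0.5 → 0.6 → 0.8 → 1 → 1.3 → 1.6 → 2 — 2 1/3 stops slower (brighter).
ISO: 4000 → 5000 → 6400 → 8000 — 1 stop higher (brighter).
Net: −2 2/3 +2 1/3 +1 = +2/3 stops.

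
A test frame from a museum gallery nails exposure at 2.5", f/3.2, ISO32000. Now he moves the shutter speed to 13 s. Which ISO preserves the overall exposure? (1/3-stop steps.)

ISO 6400

Shutter speed: 2.5 → 3.2 → 4 → 5 → 6 → 8 → 10 → 13 — 2 1/3 stops slower (brighter).
Need 2 1/3 stops darker from the ISO: 32000 → 25600 → 20000 → 16000 → 12800 → 10000 → 8000 → 6400.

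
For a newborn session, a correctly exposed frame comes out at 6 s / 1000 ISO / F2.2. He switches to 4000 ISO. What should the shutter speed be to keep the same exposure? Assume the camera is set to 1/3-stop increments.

1.6 s

ISO: 1000 → 1250 → 1600 → 2000 → 2500 → 3200 → 4000 — 2 stops raised (brighter).
Need 2 stops darker from the shutter speed: 6 → 5 → 4 → 3.2 → 2.5 → 2 → 1.6.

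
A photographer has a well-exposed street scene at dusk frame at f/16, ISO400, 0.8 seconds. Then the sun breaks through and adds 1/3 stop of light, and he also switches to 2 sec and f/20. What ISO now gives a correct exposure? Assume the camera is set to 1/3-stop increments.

Scene light: 1/3 stop brighter.
Shutter speed: 0.8 → 1 → 1.3 → 1.6 → 2 — 1 1/3 stops longer (brighter).
Aperture: f/16 → f/18 → f/20 — 2/3 stop stopped down (darker).
Net so far: 1 stop brighter. ISO: 400 → 320 → 250 → 200.

ISO 200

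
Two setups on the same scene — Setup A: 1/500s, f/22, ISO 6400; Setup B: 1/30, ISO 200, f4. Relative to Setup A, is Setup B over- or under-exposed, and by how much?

Aperture: f/22 → f/16 → f/11 → f/8 → f/5.6 → f/4 — 5 stops opened up (brighter).
Shutter speed: 1/500 → 1/250 → 1/125 → 1/60 → 1/30 — 4 stops longer (brighter).
ISO: 6400 → 3200 → 1600 → 800 → 400 → 200 — 5 stops lower (darker).
Net: +5 +4 −5 = +4 stops.

4 stops brighter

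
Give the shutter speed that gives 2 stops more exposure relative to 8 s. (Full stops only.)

Shutter speed: 8 → 15 → 30 — 2 stops slower (brighter).

30 s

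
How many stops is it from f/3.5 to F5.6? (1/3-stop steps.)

1 1/3 stops

f/3.5 → f/4 → f/4.5 → f/5 → f/5.6 — count the steps: 4 third-stops = 1 1/3 stops.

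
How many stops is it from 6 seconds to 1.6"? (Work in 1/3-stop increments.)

6 → 5 → 4 → 3.2 → 2.5 → 2 → 1.6 — count the steps: 6 third-stops = 2 stops.

2 stops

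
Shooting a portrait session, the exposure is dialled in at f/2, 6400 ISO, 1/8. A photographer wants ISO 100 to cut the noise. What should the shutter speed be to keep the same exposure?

ISO: 6400 → 3200 → 1600 → 800 → 400 → 200 → 100 — 6 stops lower (darker).
Need 6 stops brighter from the shutter speed: 1/8 → 1/4 → 1/2 → 1 → 2 → 4 → 8.

8 s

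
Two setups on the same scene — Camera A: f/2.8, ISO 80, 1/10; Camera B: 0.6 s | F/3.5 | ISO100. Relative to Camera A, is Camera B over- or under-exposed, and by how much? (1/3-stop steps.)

Aperture: f/2.8 → f/3.2 → f/3.5 — 2/3 stop stopped down (darker).
Shutter speed: 1/10 → 1/8 → 1/6 → 1/5 → 1/4 → 0.3 → 0.4 → 0.5 → 0.6 — 2 2/3 stops longer (brighter).
ISO: 80 → 100 — 1/3 stop raised (brighter).
Net: −2/3 +2 2/3 +1/3 = +2 1/3 stops.

2 1/3 stops brighter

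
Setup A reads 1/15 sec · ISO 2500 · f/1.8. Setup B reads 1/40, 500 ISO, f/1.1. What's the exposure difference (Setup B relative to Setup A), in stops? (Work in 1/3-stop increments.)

2 1/3 stops darker

Aperture: f/1.8 → f/1.6 → f/1.4 → f/1.2 → f/1.1 — 1 1/3 stops opened up (brighter).
Shutter speed: 1/15 → 1/20 → 1/25 → 1/30 → 1/40 — 1 1/3 stops shorter (darker).
ISO: 2500 → 2000 → 1600 → 1250 → 1000 → 800 → 640 → 500 — 2 1/3 stops dropped (darker).
Net: +1 1/3 −1 1/3 −2 1/3 = −2 1/3 stops.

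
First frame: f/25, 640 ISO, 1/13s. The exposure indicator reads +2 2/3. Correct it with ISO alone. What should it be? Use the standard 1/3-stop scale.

Overexposed by 2 2/3 stops → need 2 2/3 stops darker.
ISO: 640 → 500 → 400 → 320 → 250 → 200 → 160 → 125 → 100.

ISO 100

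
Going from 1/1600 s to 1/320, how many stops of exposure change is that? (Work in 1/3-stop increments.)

1/1600 → 1/1250 → 1/1000 → 1/800 → 1/640 → 1/500 → 1/400 → 1/320 — count the steps: 7 third-stops = 2 1/3 stops.

2 1/3 stops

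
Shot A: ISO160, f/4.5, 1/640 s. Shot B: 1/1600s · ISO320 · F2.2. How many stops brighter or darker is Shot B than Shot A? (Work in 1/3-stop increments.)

1 2/3 stops brighter

Aperture: f/4.5 → f/4 → f/3.5 → f/3.2 → f/2.8 → f/2.5 → f/2.2 — 2 stops wider (brighter).
Shutter speed: 1/640 → 1/800 → 1/1000 → 1/1250 → 1/1600 — 1 1/3 stops faster (darker).
ISO: 160 → 200 → 250 → 320 — 1 stop raised (brighter).
Net: +2 −1 1/3 +1 = +1 2/3 stops.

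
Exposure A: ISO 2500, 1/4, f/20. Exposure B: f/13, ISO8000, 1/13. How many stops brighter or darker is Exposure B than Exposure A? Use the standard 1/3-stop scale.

Aperture: f/20 → f/18 → f/16 → f/14 → f/13 — 1 1/3 stops larger aperture (brighter).
Shutter speed: 1/4 → 1/5 → 1/6 → 1/8 → 1/10 → 1/13 — 1 2/3 stops faster (darker).
ISO: 2500 → 3200 → 4000 → 5000 → 6400 → 8000 — 1 2/3 stops raised (brighter).
Net: +1 1/3 −1 2/3 +1 2/3 = +1 1/3 stops.

1 1/3 stops brighter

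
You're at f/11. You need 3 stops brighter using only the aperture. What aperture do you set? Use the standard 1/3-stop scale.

Aperture: f/11 → f/10 → f/9 → f/8 → f/7.1 → f/6.3 → f/5.6 → f/5 → f/4.5 → f/4 — 3 stops opened up (brighter).

f/4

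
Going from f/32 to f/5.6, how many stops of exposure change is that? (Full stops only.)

f/32 → f/22 → f/16 → f/11 → f/8 → f/5.6 — count the steps: 5 stops.

5 stops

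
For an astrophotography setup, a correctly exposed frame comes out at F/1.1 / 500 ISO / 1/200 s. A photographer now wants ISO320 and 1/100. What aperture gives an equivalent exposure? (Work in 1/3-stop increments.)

ISO: 500 → 400 → 320 — 2/3 stop lower (darker).
Shutter speed: 1/200 → 1/160 → 1/125 → 1/100 — 1 stop longer (brighter).
Net change so far: 1/3 stop brighter. Offset with the aperture: f/1.1 → f/1.2.

f/1.2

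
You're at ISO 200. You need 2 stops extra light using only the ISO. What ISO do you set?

ISO 800

ISO: 200 → 400 → 800 — 2 stops higher (brighter).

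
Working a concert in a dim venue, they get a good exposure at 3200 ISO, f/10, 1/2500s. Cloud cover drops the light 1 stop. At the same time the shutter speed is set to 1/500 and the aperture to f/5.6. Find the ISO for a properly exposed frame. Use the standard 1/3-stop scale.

Scene light: 1 stop darker.
Shutter speed: 1/2500 → 1/2000 → 1/1600 → 1/1250 → 1/1000 → 1/800 → 1/640 → 1/500 — 2 1/3 stops longer (brighter).
Aperture: f/10 → f/9 → f/8 → f/7.1 → f/6.3 → f/5.6 — 1 2/3 stops wider (brighter).
Net so far: 3 stops brighter. ISO: 3200 → 2500 → 2000 → 1600 → 1250 → 1000 → 800 → 640 → 500 → 400.

ISO 400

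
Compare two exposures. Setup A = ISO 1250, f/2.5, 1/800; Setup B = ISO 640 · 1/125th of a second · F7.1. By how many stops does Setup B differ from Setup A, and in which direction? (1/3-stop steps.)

1 1/3 stops darker

Aperture: f/2.5 → f/2.8 → f/3.2 → f/3.5 → f/4 → f/4.5 → f/5 → f/5.6 → f/6.3 → f/7.1 — 3 stops smaller aperture (darker).
Shutter speed: 1/800 → 1/640 → 1/500 → 1/400 → 1/320 → 1/250 → 1/200 → 1/160 → 1/125 — 2 2/3 stops slower (brighter).
ISO: 1250 → 1000 → 800 → 640 — 1 stop lower (darker).
Net: −3 +2 2/3 −1 = −1 1/3 stops.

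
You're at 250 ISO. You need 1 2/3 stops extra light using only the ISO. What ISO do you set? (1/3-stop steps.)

ISO 800

ISO: 250 → 320 → 400 → 500 → 640 → 800 — 1 2/3 stops higher (brighter).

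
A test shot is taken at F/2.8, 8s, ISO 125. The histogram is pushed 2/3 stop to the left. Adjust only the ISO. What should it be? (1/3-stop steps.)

ISO 200

Underexposed by 2/3 stop → need 2/3 stop brighter.
ISO: 125 → 160 → 200.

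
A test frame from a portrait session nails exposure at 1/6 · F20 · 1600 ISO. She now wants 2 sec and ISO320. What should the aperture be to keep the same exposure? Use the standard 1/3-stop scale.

f/32

Shutter speed: 1/6 → 1/5 → 1/4 → 0.3 → 0.4 → 0.5 → 0.6 → 0.8 → 1 → 1.3 → 1.6 → 2 — 3 2/3 stops longer (brighter).
ISO: 1600 → 1250 → 1000 → 800 → 640 → 500 → 400 → 320 — 2 1/3 stops dropped (darker).
Net change so far: 1 1/3 stops brighter. Offset with the aperture: f/20 → f/22 → f/25 → f/29 → f/32.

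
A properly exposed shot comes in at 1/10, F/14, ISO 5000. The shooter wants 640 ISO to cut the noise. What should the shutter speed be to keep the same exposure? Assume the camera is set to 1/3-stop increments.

0.8 s

ISO: 5000 → 4000 → 3200 → 2500 → 2000 → 1600 → 1250 → 1000 → 800 → 640 — 3 stops lower (darker).
Need 3 stops brighter from the shutter speed: 1/10 → 1/8 → 1/6 → 1/5 → 1/4 → 0.3 → 0.4 → 0.5 → 0.6 → 0.8.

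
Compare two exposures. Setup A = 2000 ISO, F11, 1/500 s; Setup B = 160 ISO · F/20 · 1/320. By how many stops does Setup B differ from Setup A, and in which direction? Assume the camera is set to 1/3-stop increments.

Aperture: f/11 → f/13 → f/14 → f/16 → f/18 → f/20 — 1 2/3 stops narrower (darker).
Shutter speed: 1/500 → 1/400 → 1/320 — 2/3 stop longer (brighter).
ISO: 2000 → 1600 → 1250 → 1000 → 800 → 640 → 500 → 400 → 320 → 250 → 200 → 160 — 3 2/3 stops lower (darker).
Net: −1 2/3 +2/3 −3 2/3 = −4 2/3 stops.

4 2/3 stops darker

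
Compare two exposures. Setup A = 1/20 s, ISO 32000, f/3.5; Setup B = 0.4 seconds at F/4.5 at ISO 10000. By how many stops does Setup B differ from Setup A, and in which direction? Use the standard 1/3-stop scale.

Aperture: f/3.5 → f/4 → f/4.5 — 2/3 stop stopped down (darker).
Shutter speed: 1/20 → 1/15 → 1/13 → 1/10 → 1/8 → 1/6 → 1/5 → 1/4 → 0.3 → 0.4 — 3 stops slower (brighter).
ISO: 32000 → 25600 → 20000 → 16000 → 12800 → 10000 — 1 2/3 stops lower (darker).
Net: −2/3 +3 −1 2/3 = +2/3 stops.

2/3 stop brighter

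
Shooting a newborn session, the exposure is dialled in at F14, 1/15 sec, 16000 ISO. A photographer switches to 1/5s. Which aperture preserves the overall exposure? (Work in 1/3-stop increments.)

Shutter speed: 1/15 → 1/13 → 1/10 → 1/8 → 1/6 → 1/5 — 1 2/3 stops longer (brighter).
Need 1 2/3 stops darker from the aperture: f/14 → f/16 → f/18 → f/20 → f/22 → f/25.

f/25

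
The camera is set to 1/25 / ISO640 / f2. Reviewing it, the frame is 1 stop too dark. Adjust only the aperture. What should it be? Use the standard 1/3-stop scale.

Underexposed by 1 stop → need 1 stop brighter.
Aperture: f/2 → f/1.8 → f/1.6 → f/1.4.

f/1.4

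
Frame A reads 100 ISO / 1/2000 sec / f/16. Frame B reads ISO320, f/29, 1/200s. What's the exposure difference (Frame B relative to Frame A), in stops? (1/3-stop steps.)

Aperture: f/16 → f/18 → f/20 → f/22 → f/25 → f/29 — 1 2/3 stops smaller aperture (darker).
Shutter speed: 1/2000 → 1/1600 → 1/1250 → 1/1000 → 1/800 → 1/640 → 1/500 → 1/400 → 1/320 → 1/250 → 1/200 — 3 1/3 stops longer (brighter).
ISO: 100 → 125 → 160 → 200 → 250 → 320 — 1 2/3 stops raised (brighter).
Net: −1 2/3 +3 1/3 +1 2/3 = +3 1/3 stops.

3 1/3 stops brighter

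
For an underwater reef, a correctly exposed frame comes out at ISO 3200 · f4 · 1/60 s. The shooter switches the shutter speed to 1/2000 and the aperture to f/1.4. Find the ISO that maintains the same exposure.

Shutter speed: 1/60 → 1/125 → 1/250 → 1/500 → 1/1000 → 1/2000 — 5 stops faster (darker).
Aperture: f/4 → f/2.8 → f/2 → f/1.4 — 3 stops wider (brighter).
Net change so far: 2 stops darker. Offset with the ISO: 3200 → 6400 → 12800.

ISO 12800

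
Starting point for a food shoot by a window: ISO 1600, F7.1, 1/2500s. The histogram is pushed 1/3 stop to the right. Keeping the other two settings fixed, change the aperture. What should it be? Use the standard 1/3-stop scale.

f/8

Overexposed by 1/3 stop → need 1/3 stop darker.
Aperture: f/7.1 → f/8.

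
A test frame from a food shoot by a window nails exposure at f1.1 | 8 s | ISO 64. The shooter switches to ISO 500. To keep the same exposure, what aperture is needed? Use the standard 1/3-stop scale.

ISO: 64 → 80 → 100 → 125 → 160 → 200 → 250 → 320 → 400 → 500 — 3 stops higher (brighter).
Need 3 stops darker from the aperture: f/1.1 → f/1.2 → f/1.4 → f/1.6 → f/1.8 → f/2 → f/2.2 → f/2.5 → f/2.8 → f/3.2.

f/3.2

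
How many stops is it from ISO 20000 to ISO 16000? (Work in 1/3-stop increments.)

20000 → 16000 — count the steps: 1 third-stops = 1/3 stop.

1/3 stop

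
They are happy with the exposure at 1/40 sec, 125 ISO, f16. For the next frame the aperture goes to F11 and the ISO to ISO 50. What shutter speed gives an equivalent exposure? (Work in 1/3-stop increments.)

1/30s

Aperture: f/16 → f/14 → f/13 → f/11 — 1 stop larger aperture (brighter).
ISO: 125 → 100 → 80 → 64 → 50 — 1 1/3 stops dropped (darker).
Net change so far: 1/3 stop darker. Offset with the shutter speed: 1/40 → 1/30.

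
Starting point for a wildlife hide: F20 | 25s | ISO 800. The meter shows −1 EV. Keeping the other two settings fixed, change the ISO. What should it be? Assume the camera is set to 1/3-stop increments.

ISO 1600

Underexposed by 1 stop → need 1 stop brighter.
ISO: 800 → 1000 → 1250 → 1600.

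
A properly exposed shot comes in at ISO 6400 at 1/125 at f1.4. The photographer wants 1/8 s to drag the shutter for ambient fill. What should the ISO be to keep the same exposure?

ISO 400

Shutter speed: 1/125 → 1/60 → 1/30 → 1/15 → 1/8 — 4 stops longer (brighter).
Need 4 stops darker from the ISO: 6400 → 3200 → 1600 → 800 → 400.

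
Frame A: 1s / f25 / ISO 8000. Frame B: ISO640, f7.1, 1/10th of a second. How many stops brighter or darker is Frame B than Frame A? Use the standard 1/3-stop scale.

3 1/3 stops darker

Aperture: f/25 → f/22 → f/20 → f/18 → f/16 → f/14 → f/13 → f/11 → f/10 → f/9 → f/8 → f/7.1 — 3 2/3 stops opened up (brighter).
Shutter speed: 1 → 0.8 → 0.6 → 0.5 → 0.4 → 0.3 → 1/4 → 1/5 → 1/6 → 1/8 → 1/10 — 3 1/3 stops faster (darker).
ISO: 8000 → 6400 → 5000 → 4000 → 3200 → 2500 → 2000 → 1600 → 1250 → 1000 → 800 → 640 — 3 2/3 stops lower (darker).
Net: +3 2/3 −3 1/3 −3 2/3 = −3 1/3 stops.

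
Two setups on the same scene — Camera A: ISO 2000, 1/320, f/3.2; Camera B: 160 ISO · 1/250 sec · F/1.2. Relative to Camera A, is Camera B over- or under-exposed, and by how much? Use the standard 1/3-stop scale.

Aperture: f/3.2 → f/2.8 → f/2.5 → f/2.2 → f/2 → f/1.8 → f/1.6 → f/1.4 → f/1.2 — 2 2/3 stops larger aperture (brighter).
Shutter speed: 1/320 → 1/250 — 1/3 stop slower (brighter).
ISO: 2000 → 1600 → 1250 → 1000 → 800 → 640 → 500 → 400 → 320 → 250 → 200 → 160 — 3 2/3 stops dropped (darker).
Net: +2 2/3 +1/3 −3 2/3 = −2/3 stops.

2/3 stop darker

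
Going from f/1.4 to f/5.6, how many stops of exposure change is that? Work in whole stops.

4 stops

f/1.4 → f/2 → f/2.8 → f/4 → f/5.6 — count the steps: 4 stops.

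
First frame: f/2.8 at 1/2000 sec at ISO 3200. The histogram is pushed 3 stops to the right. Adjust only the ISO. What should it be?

ISO 400

Overexposed by 3 stops → need 3 stops darker.
ISO: 3200 → 1600 → 800 → 400.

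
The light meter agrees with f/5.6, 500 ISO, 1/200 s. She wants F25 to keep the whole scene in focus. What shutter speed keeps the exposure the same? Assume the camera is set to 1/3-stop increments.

Aperture: f/5.6 → f/6.3 → f/7.1 → f/8 → f/9 → f/10 → f/11 → f/13 → f/14 → f/16 → f/18 → f/20 → f/22 → f/25 — 4 1/3 stops smaller aperture (darker).
Need 4 1/3 stops brighter from the shutter speed: 1/200 → 1/160 → 1/125 → 1/100 → 1/80 → 1/60 → 1/50 → 1/40 → 1/30 → 1/25 → 1/20 → 1/15 → 1/13 → 1/10.

1/10s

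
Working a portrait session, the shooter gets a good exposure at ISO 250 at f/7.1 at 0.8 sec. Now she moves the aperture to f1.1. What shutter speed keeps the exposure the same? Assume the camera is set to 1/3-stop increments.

1/50s

Aperture: f/7.1 → f/6.3 → f/5.6 → f/5 → f/4.5 → f/4 → f/3.5 → f/3.2 → f/2.8 → f/2.5 → f/2.2 → f/2 → f/1.8 → f/1.6 → f/1.4 → f/1.2 → f/1.1 — 5 1/3 stops larger aperture (brighter).
Need 5 1/3 stops darker from the shutter speed: 0.8 → 0.6 → 0.5 → 0.4 → 0.3 → 1/4 → 1/5 → 1/6 → 1/8 → 1/10 → 1/13 → 1/15 → 1/20 → 1/25 → 1/30 → 1/40 → 1/50.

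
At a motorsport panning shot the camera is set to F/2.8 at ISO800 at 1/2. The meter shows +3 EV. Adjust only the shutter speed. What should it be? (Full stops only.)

Overexposed by 3 stops → need 3 stops darker.
Shutter speed: 1/2 → 1/4 → 1/8 → 1/15.

1/15s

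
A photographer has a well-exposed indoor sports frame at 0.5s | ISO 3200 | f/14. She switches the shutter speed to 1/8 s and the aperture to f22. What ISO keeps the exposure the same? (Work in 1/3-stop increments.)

ISO 32000

Shutter speed: 0.5 → 0.4 → 0.3 → 1/4 → 1/5 → 1/6 → 1/8 — 2 stops faster (darker).
Aperture: f/14 → f/16 → f/18 → f/20 → f/22 — 1 1/3 stops smaller aperture (darker).
Net change so far: 3 1/3 stops darker. Offset with the ISO: 3200 → 4000 → 5000 → 6400 → 8000 → 10000 → 12800 → 16000 → 20000 → 25600 → 32000.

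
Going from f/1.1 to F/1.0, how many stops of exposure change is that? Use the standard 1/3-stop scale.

1/3 stop

f/1.1 → f/1.0 — count the steps: 1 third-stops = 1/3 stop.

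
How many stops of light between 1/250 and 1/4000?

4 stops

1/250 → 1/500 → 1/1000 → 1/2000 → 1/4000 — count the steps: 4 stops.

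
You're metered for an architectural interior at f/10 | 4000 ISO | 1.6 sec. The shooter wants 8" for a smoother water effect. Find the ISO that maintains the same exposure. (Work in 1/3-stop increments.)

ISO 800

Shutter speed: 1.6 → 2 → 2.5 → 3.2 → 4 → 5 → 6 → 8 — 2 1/3 stops longer (brighter).
Need 2 1/3 stops darker from the ISO: 4000 → 3200 → 2500 → 2000 → 1600 → 1250 → 1000 → 800.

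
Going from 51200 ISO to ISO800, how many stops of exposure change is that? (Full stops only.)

51200 → 25600 → 12800 → 6400 → 3200 → 1600 → 800 — count the steps: 6 stops.

6 stops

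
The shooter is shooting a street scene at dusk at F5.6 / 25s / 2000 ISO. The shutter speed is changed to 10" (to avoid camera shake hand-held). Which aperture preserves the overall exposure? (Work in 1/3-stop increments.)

Shutter speed: 25 → 20 → 15 → 13 → 10 — 1 1/3 stops shorter (darker).
Need 1 1/3 stops brighter from the aperture: f/5.6 → f/5 → f/4.5 → f/4 → f/3.5.

f/3.5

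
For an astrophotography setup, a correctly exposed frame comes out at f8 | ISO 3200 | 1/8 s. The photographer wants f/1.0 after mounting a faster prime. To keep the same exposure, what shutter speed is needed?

1/500s

Aperture: f/8 → f/5.6 → f/4 → f/2.8 → f/2 → f/1.4 → f/1.0 — 6 stops wider (brighter).
Need 6 stops darker from the shutter speed: 1/8 → 1/15 → 1/30 → 1/60 → 1/125 → 1/250 → 1/500.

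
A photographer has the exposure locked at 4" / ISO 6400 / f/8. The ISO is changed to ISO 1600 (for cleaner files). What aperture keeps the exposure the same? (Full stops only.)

ISO: 6400 → 3200 → 1600 — 2 stops dropped (darker).
Need 2 stops brighter from the aperture: f/8 → f/5.6 → f/4.

f/4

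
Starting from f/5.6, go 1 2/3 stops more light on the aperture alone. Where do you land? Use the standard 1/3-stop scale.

Aperture: f/5.6 → f/5 → f/4.5 → f/4 → f/3.5 → f/3.2 — 1 2/3 stops opened up (brighter).

f/3.2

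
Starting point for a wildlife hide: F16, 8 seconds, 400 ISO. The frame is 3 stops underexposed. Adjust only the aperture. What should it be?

f/5.6

Underexposed by 3 stops → need 3 stops brighter.
Aperture: f/16 → f/11 → f/8 → f/5.6.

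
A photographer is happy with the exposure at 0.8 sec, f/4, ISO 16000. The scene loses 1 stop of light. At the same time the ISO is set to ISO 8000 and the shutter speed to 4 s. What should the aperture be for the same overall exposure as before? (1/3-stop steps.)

f/4.5

Scene light: 1 stop darker.
ISO: 16000 → 12800 → 10000 → 8000 — 1 stop dropped (darker).
Shutter speed: 0.8 → 1 → 1.3 → 1.6 → 2 → 2.5 → 3.2 → 4 — 2 1/3 stops slower (brighter).
Net so far: 1/3 stop brighter. Aperture: f/4 → f/4.5.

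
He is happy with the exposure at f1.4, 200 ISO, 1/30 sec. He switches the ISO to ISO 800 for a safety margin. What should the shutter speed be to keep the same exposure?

1/125s

ISO: 200 → 400 → 800 — 2 stops raised (brighter).
Need 2 stops darker from the shutter speed: 1/30 → 1/60 → 1/125.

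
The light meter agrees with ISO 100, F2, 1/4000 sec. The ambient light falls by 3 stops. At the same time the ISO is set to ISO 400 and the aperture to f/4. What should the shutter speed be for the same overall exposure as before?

Scene light: 3 stops darker.
ISO: 100 → 200 → 400 — 2 stops higher (brighter).
Aperture: f/2 → f/2.8 → f/4 — 2 stops smaller aperture (darker).
Net so far: 3 stops darker. Shutter speed: 1/4000 → 1/2000 → 1/1000 → 1/500.

1/500s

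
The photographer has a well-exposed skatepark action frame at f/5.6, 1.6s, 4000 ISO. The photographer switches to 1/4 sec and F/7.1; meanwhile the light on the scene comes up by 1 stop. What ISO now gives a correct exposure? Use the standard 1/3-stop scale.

ISO 20000

Scene light: 1 stop brighter.
Shutter speed: 1.6 → 1.3 → 1 → 0.8 → 0.6 → 0.5 → 0.4 → 0.3 → 1/4 — 2 2/3 stops faster (darker).
Aperture: f/5.6 → f/6.3 → f/7.1 — 2/3 stop stopped down (darker).
Net so far: 2 1/3 stops darker. ISO: 4000 → 5000 → 6400 → 8000 → 10000 → 12800 → 16000 → 20000.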